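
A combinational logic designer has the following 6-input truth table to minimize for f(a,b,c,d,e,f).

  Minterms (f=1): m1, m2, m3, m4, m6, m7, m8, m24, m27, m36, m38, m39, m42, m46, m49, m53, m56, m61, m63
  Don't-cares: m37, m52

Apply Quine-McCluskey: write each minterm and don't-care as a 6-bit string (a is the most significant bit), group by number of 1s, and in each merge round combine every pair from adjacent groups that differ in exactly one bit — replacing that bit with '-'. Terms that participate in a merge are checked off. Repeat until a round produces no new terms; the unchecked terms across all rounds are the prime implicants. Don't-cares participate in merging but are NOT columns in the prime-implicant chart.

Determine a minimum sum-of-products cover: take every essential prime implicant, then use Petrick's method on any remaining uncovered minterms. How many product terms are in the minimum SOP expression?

10

size-2^0 implicants → 000001(✓)  000010(✓)  000011(✓)  000100(✓)  000110(✓)  000111(✓)  001000(✓)  011000(✓)  011011  100100(✓)  100101(✓)  100110(✓)  100111(✓)  101010(✓)  101110(✓)  110001(✓)  110100(✓)  110101(✓)  111000(✓)  111101(✓)  111111(✓)
size-2^1 implicants → -00100(✓)  -00110(✓)  -00111(✓)  -11000  0-1000  000-10(✓)  000-11(✓)  0000-1  00001-(✓)  0001-0(✓)  00011-(✓)  1-0100(✓)  1-0101(✓)  10-110  1001-0(✓)  1001-1(✓)  10010-(✓)  10011-(✓)  101-10  11-101  110-01  11010-(✓)  1111-1
size-2^2 implicants → -001-0  -0011-  000-1-  1-010-  1001--
Unchecked terms (primes): -001-0, -0011-, -11000, 0-1000, 000-1-, 0000-1, 011011, 1-010-, 10-110, 1001--, 101-10, 11-101, 110-01, 1111-1
Minterm coverage:
  m1 ⊆ 0000-1 [E]
  m2 ⊆ 000-1- [E]
  m3 ⊆ 000-1-,0000-1
  m4 ⊆ -001-0 [E]
  m6 ⊆ -001-0,-0011-,000-1-
  m7 ⊆ -0011-,000-1-
  m8 ⊆ 0-1000 [E]
  m24 ⊆ -11000,0-1000
  m27 ⊆ 011011 [E]
  m36 ⊆ -001-0,1-010-,1001--
  m38 ⊆ -001-0,-0011-,10-110,1001--
  m39 ⊆ -0011-,1001--
  m42 ⊆ 101-10 [E]
  m46 ⊆ 10-110,101-10
  m49 ⊆ 110-01 [E]
  m53 ⊆ 1-010-,11-101,110-01
  m56 ⊆ -11000 [E]
  m61 ⊆ 11-101,1111-1
  m63 ⊆ 1111-1 [E]
E = {-001-0, -11000, 0-1000, 000-1-, 0000-1, 011011, 101-10, 110-01, 1111-1}
Petrick residual → -0011-
Cover = b'c'df' + b'c'de + bcd'e'f' + a'cd'e'f' + a'b'c'e + a'b'c'd'f + a'bcd'ef + ab'cef' + abc'e'f + abcdf  |cover|=10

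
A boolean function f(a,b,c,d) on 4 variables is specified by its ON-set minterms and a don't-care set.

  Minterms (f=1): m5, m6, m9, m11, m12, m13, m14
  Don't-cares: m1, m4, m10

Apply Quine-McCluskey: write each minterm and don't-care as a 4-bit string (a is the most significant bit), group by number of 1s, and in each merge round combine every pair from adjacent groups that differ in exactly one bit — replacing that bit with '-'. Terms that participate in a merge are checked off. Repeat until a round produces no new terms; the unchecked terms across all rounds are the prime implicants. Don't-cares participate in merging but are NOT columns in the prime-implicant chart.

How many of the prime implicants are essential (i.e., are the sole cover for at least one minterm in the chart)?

[col 0] 0001*, 0100*, 0101*, 0110*, 1001*, 1010*, 1011*, 1100*, 1101*, 1110*
[col 1] -001*, -100*, -101*, -110*, 0-01*, 01-0*, 010-*, 1-01*, 1-10, 10-1, 101-, 11-0*, 110-*
[col 2] --01, -1-0, -10-
Prime implicants: --01, -1-0, -10-, 1-10, 10-1, 101-
PI chart (minterm → PIs covering it):
  5 | --01,-10-
  6 | -1-0  (sole → essential)
  9 | --01,10-1
  11 | 10-1,101-
  12 | -1-0,-10-
  13 | --01,-10-
  14 | -1-0,1-10
Essential prime implicants: -1-0

1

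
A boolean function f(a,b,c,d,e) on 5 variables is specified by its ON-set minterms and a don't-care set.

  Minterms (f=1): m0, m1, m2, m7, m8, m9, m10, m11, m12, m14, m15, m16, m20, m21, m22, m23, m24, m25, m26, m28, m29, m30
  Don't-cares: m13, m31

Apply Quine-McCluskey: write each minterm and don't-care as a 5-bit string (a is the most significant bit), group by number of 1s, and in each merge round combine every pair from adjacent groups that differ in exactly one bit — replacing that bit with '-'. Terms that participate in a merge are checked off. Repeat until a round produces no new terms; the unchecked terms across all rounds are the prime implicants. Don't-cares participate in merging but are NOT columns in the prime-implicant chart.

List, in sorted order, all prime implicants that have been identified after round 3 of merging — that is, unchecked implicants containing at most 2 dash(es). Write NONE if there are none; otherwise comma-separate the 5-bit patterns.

--000, --111, 0-0-0, 0-00-, 1--00

Round 0: 00000✓ 00001✓ 00010✓ 00111✓ 01000✓ 01001✓ 01010✓ 01011✓ 01100✓ 01101✓ 01110✓ 01111✓ 10000✓ 10100✓ 10101✓ 10110✓ 10111✓ 11000✓ 11001✓ 11010✓ 11100✓ 11101✓ 11110✓ 11111✓
Round 1: -0000✓ -0111✓ -1000✓ -1001✓ -1010✓ -1100✓ -1101✓ -1110✓ -1111✓ 0-000✓ 0-001✓ 0-010✓ 0-111✓ 000-0✓ 0000-✓ 01-00✓ 01-01✓ 01-10✓ 01-11✓ 010-0✓ 010-1✓ 0100-✓ 0101-✓ 011-0✓ 011-1✓ 0110-✓ 0111-✓ 1-000✓ 1-100✓ 1-101✓ 1-110✓ 1-111✓ 10-00✓ 101-0✓ 101-1✓ 1010-✓ 1011-✓ 11-00✓ 11-01✓ 11-10✓ 110-0✓ 1100-✓ 111-0✓ 111-1✓ 1110-✓ 1111-✓
Round 2: --000 --111 -1-00✓ -1-01✓ -1-10✓ -10-0✓ -100-✓ -11-0✓ -11-1✓ -110-✓ -111-✓ 0-0-0 0-00- 01--0✓ 01--1✓ 01-0-✓ 01-1-✓ 010--✓ 011--✓ 1--00 1-1-0✓ 1-1-1✓ 1-10-✓ 1-11-✓ 101--✓ 11--0✓ 11-0-✓ 111--✓
Round 3: -1--0 -1-0- -11-- 01--- 1-1--
PIs = {--000, --111, -1--0, -1-0-, -11--, 0-0-0, 0-00-, 01---, 1--00, 1-1--}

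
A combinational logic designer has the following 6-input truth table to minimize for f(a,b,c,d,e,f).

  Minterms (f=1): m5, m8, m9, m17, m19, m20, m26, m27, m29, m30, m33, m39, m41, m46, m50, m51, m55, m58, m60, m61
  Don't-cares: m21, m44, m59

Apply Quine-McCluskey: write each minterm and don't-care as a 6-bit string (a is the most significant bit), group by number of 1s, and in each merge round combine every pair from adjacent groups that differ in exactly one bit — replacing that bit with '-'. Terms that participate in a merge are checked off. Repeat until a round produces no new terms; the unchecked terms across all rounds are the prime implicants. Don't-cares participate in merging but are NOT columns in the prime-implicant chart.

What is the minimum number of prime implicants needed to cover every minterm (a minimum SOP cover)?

[col 0] 000101*, 001000*, 001001*, 010001*, 010011*, 010100*, 010101*, 011010*, 011011*, 011101*, 011110*, 100001*, 100111*, 101001*, 101100*, 101110*, 110010*, 110011*, 110111*, 111010*, 111011*, 111100*, 111101*
[col 1] -01001, -10011*, -11010*, -11011*, -11101, 0-0101, 00100-, 01-011*, 01-101, 010-01, 0100-1, 01010-, 011-10, 01101-*, 1-0111, 1-1100, 10-001, 1011-0, 11-010*, 11-011*, 110-11, 11001-*, 11101-*, 11110-
[col 2] -1-011, -1101-, 11-01-
Prime implicants: -01001, -1-011, -1101-, -11101, 0-0101, 00100-, 01-101, 010-01, 0100-1, 01010-, 011-10, 1-0111, 1-1100, 10-001, 1011-0, 11-01-, 110-11, 11110-
PI chart (minterm → PIs covering it):
  5 | 0-0101  (sole → essential)
  8 | 00100-  (sole → essential)
  9 | -01001,00100-
  17 | 010-01,0100-1
  19 | -1-011,0100-1
  20 | 01010-  (sole → essential)
  26 | -1101-,011-10
  27 | -1-011,-1101-
  29 | -11101,01-101
  30 | 011-10  (sole → essential)
  33 | 10-001  (sole → essential)
  39 | 1-0111  (sole → essential)
  41 | -01001,10-001
  46 | 1011-0  (sole → essential)
  50 | 11-01-  (sole → essential)
  51 | -1-011,11-01-,110-11
  55 | 1-0111,110-11
  58 | -1101-,11-01-
  60 | 1-1100,11110-
  61 | -11101,11110-
Essential prime implicants: 0-0101, 00100-, 01010-, 011-10, 1-0111, 10-001, 1011-0, 11-01-
Petrick residual → -1-011, -11101, 010-01, 1-1100
Minimum SOP uses 12 PIs: bd'ef + bcde'f + a'c'de'f + a'b'cd'e' + a'bc'e'f + a'bc'de' + a'bcef' + ac'def + acde'f' + ab'd'e'f + ab'cdf' + abd'e

12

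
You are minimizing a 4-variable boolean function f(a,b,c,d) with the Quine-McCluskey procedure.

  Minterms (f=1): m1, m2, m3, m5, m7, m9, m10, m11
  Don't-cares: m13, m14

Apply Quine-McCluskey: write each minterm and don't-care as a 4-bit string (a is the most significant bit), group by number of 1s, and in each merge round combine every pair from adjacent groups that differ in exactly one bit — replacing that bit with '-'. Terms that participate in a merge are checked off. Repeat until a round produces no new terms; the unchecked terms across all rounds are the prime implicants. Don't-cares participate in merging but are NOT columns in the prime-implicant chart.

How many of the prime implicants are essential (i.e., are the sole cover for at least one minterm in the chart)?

2

Round 0: 0001✓ 0010✓ 0011✓ 0101✓ 0111✓ 1001✓ 1010✓ 1011✓ 1101✓ 1110✓
Round 1: -001✓ -010✓ -011✓ -101✓ 0-01✓ 0-11✓ 00-1✓ 001-✓ 01-1✓ 1-01✓ 1-10 10-1✓ 101-✓
Round 2: --01 -0-1 -01- 0--1
PIs = {--01, -0-1, -01-, 0--1, 1-10}
Coverage chart:
  m1: --01,-0-1,0--1
  m2: -01- ←essential
  m3: -0-1,-01-,0--1
  m5: --01,0--1
  m7: 0--1 ←essential
  m9: --01,-0-1
  m10: -01-,1-10
  m11: -0-1,-01-
Essential: -01-, 0--1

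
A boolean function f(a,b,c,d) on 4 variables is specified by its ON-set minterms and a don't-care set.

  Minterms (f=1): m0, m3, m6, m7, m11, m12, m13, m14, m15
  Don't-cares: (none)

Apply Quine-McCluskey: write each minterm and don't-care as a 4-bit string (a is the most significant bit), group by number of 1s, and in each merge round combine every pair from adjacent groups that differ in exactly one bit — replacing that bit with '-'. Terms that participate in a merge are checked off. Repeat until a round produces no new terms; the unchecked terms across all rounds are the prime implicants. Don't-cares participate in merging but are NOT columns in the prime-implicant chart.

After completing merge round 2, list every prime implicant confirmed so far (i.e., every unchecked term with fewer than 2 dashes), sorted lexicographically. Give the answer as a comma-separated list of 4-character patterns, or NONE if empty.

0000

size-2^0 implicants → 0000  0011(✓)  0110(✓)  0111(✓)  1011(✓)  1100(✓)  1101(✓)  1110(✓)  1111(✓)
size-2^1 implicants → -011(✓)  -110(✓)  -111(✓)  0-11(✓)  011-(✓)  1-11(✓)  11-0(✓)  11-1(✓)  110-(✓)  111-(✓)
size-2^2 implicants → --11  -11-  11--
Unchecked terms (primes): --11, -11-, 0000, 11--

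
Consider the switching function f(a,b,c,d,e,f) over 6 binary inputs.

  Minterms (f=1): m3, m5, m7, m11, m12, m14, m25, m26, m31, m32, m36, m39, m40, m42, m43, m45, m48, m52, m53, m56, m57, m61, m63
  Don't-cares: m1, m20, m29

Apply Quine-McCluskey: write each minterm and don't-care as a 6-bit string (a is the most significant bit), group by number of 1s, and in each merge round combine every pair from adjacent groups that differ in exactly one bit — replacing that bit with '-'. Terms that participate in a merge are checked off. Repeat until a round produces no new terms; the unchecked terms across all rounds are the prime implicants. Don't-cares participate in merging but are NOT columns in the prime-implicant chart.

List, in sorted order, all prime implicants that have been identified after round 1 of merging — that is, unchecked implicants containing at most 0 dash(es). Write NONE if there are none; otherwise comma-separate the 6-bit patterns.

011010

size-2^0 implicants → 000001(✓)  000011(✓)  000101(✓)  000111(✓)  001011(✓)  001100(✓)  001110(✓)  010100(✓)  011001(✓)  011010  011101(✓)  011111(✓)  100000(✓)  100100(✓)  100111(✓)  101000(✓)  101010(✓)  101011(✓)  101101(✓)  110000(✓)  110100(✓)  110101(✓)  111000(✓)  111001(✓)  111101(✓)  111111(✓)
size-2^1 implicants → -00111  -01011  -10100  -11001(✓)  -11101(✓)  -11111(✓)  00-011  000-01(✓)  000-11(✓)  0000-1(✓)  0001-1(✓)  0011-0  011-01(✓)  0111-1(✓)  1-0000(✓)  1-0100(✓)  1-1000(✓)  1-1101  10-000(✓)  100-00(✓)  1010-0  10101-  11-000(✓)  11-101  110-00(✓)  11010-  111-01(✓)  11100-  1111-1(✓)
size-2^2 implicants → -11-01  -111-1  000--1  1--000  1-0-00
Unchecked terms (primes): -00111, -01011, -10100, -11-01, -111-1, 00-011, 000--1, 0011-0, 011010, 1--000, 1-0-00, 1-1101, 1010-0, 10101-, 11-101, 11010-, 11100-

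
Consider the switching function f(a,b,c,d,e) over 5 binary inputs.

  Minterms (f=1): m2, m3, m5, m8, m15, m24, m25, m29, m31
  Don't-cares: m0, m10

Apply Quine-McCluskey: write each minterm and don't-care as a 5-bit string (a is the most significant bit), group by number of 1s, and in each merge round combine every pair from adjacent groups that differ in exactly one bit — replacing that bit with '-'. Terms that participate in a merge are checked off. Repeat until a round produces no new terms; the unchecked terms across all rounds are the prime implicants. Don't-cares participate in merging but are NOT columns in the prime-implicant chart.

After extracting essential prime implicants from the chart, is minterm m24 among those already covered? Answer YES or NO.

NO

[col 0] 00000*, 00010*, 00011*, 00101, 01000*, 01010*, 01111*, 11000*, 11001*, 11101*, 11111*
[col 1] -1000, -1111, 0-000*, 0-010*, 000-0*, 0001-, 010-0*, 11-01, 1100-, 111-1
[col 2] 0-0-0
Prime implicants: -1000, -1111, 0-0-0, 0001-, 00101, 11-01, 1100-, 111-1
PI chart (minterm → PIs covering it):
  2 | 0-0-0,0001-
  3 | 0001-  (sole → essential)
  5 | 00101  (sole → essential)
  8 | -1000,0-0-0
  15 | -1111  (sole → essential)
  24 | -1000,1100-
  25 | 11-01,1100-
  29 | 11-01,111-1
  31 | -1111,111-1
Essential prime implicants: -1111, 0001-, 00101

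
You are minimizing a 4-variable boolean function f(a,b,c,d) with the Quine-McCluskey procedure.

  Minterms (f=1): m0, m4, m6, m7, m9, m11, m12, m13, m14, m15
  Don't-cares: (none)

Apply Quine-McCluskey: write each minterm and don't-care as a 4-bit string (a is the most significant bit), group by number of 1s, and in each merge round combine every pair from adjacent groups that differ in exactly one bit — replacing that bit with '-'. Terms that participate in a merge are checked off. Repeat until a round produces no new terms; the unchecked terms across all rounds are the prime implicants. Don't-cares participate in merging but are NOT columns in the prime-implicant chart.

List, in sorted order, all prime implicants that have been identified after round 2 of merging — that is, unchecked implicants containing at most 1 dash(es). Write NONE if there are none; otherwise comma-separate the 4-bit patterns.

size-2^0 implicants → 0000(✓)  0100(✓)  0110(✓)  0111(✓)  1001(✓)  1011(✓)  1100(✓)  1101(✓)  1110(✓)  1111(✓)
size-2^1 implicants → -100(✓)  -110(✓)  -111(✓)  0-00  01-0(✓)  011-(✓)  1-01(✓)  1-11(✓)  10-1(✓)  11-0(✓)  11-1(✓)  110-(✓)  111-(✓)
size-2^2 implicants → -1-0  -11-  1--1  11--
Unchecked terms (primes): -1-0, -11-, 0-00, 1--1, 11--

0-00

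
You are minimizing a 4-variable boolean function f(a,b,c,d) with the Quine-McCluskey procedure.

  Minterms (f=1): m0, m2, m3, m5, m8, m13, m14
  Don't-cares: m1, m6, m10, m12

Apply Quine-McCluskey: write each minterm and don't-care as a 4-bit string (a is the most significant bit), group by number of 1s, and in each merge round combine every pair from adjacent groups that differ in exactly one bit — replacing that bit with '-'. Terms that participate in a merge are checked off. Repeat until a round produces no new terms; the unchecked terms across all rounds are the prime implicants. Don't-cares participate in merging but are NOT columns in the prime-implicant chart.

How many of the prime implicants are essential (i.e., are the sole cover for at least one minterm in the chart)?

[col 0] 0000*, 0001*, 0010*, 0011*, 0101*, 0110*, 1000*, 1010*, 1100*, 1101*, 1110*
[col 1] -000*, -010*, -101, -110*, 0-01, 0-10*, 00-0*, 00-1*, 000-*, 001-*, 1-00*, 1-10*, 10-0*, 11-0*, 110-
[col 2] --10, -0-0, 00--, 1--0
Prime implicants: --10, -0-0, -101, 0-01, 00--, 1--0, 110-
PI chart (minterm → PIs covering it):
  0 | -0-0,00--
  2 | --10,-0-0,00--
  3 | 00--  (sole → essential)
  5 | -101,0-01
  8 | -0-0,1--0
  13 | -101,110-
  14 | --10,1--0
Essential prime implicants: 00--

1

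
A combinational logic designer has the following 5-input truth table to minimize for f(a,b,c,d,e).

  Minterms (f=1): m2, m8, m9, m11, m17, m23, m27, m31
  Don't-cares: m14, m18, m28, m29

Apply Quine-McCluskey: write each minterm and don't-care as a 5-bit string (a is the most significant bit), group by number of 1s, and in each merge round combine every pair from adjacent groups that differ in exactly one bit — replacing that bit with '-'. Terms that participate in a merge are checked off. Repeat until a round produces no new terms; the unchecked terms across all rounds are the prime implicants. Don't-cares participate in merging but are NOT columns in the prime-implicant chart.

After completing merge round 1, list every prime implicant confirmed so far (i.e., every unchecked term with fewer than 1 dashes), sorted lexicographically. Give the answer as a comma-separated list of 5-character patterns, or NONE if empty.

01110, 10001

[col 0] 00010*, 01000*, 01001*, 01011*, 01110, 10001, 10010*, 10111*, 11011*, 11100*, 11101*, 11111*
[col 1] -0010, -1011, 010-1, 0100-, 1-111, 11-11, 111-1, 1110-
Prime implicants: -0010, -1011, 010-1, 0100-, 01110, 1-111, 10001, 11-11, 111-1, 1110-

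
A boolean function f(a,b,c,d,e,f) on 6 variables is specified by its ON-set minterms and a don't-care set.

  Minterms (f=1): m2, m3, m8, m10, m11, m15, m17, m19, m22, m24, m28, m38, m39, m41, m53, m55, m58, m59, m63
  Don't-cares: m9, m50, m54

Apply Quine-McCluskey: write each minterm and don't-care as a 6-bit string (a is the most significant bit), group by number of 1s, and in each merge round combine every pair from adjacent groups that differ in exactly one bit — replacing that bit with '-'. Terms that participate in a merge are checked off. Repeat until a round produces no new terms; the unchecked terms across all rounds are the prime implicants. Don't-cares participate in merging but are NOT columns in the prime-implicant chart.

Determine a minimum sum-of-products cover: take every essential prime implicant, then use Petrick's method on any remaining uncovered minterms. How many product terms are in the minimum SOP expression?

[col 0] 000010*, 000011*, 001000*, 001001*, 001010*, 001011*, 001111*, 010001*, 010011*, 010110*, 011000*, 011100*, 100110*, 100111*, 101001*, 110010*, 110101*, 110110*, 110111*, 111010*, 111011*, 111111*
[col 1] -01001, -10110, 0-0011, 0-1000, 00-010*, 00-011*, 00001-*, 001-11, 0010-0*, 0010-1*, 00100-*, 00101-*, 0100-1, 011-00, 1-0110*, 1-0111*, 10011-*, 11-010, 11-111, 110-10, 1101-1, 11011-*, 111-11, 11101-
[col 2] 00-01-, 0010--, 1-011-
Prime implicants: -01001, -10110, 0-0011, 0-1000, 00-01-, 001-11, 0010--, 0100-1, 011-00, 1-011-, 11-010, 11-111, 110-10, 1101-1, 111-11, 11101-
PI chart (minterm → PIs covering it):
  2 | 00-01-  (sole → essential)
  3 | 0-0011,00-01-
  8 | 0-1000,0010--
  10 | 00-01-,0010--
  11 | 00-01-,001-11,0010--
  15 | 001-11  (sole → essential)
  17 | 0100-1  (sole → essential)
  19 | 0-0011,0100-1
  22 | -10110  (sole → essential)
  24 | 0-1000,011-00
  28 | 011-00  (sole → essential)
  38 | 1-011-  (sole → essential)
  39 | 1-011-  (sole → essential)
  41 | -01001  (sole → essential)
  53 | 1101-1  (sole → essential)
  55 | 1-011-,11-111,1101-1
  58 | 11-010,11101-
  59 | 111-11,11101-
  63 | 11-111,111-11
Essential prime implicants: -01001, -10110, 00-01-, 001-11, 0100-1, 011-00, 1-011-, 1101-1
Petrick residual → 0-1000, 11-010, 111-11
Minimum SOP uses 11 PIs: b'cd'e'f + bc'def' + a'cd'e'f' + a'b'd'e + a'b'cef + a'bc'd'f + a'bce'f' + ac'de + abd'ef' + abc'df + abcef

11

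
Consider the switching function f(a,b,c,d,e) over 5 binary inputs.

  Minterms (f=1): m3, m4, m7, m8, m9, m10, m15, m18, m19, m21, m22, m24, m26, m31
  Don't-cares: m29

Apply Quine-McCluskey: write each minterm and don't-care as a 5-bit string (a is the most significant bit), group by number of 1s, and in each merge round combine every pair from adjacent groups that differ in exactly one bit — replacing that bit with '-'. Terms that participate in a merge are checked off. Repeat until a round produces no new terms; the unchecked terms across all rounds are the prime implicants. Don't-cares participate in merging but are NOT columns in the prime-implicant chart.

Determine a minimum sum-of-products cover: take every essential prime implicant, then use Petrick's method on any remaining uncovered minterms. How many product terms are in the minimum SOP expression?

8

size-2^0 implicants → 00011(✓)  00100  00111(✓)  01000(✓)  01001(✓)  01010(✓)  01111(✓)  10010(✓)  10011(✓)  10101(✓)  10110(✓)  11000(✓)  11010(✓)  11101(✓)  11111(✓)
size-2^1 implicants → -0011  -1000(✓)  -1010(✓)  -1111  0-111  00-11  010-0(✓)  0100-  1-010  1-101  10-10  1001-  110-0(✓)  111-1
size-2^2 implicants → -10-0
Unchecked terms (primes): -0011, -10-0, -1111, 0-111, 00-11, 00100, 0100-, 1-010, 1-101, 10-10, 1001-, 111-1
Minterm coverage:
  m3 ⊆ -0011,00-11
  m4 ⊆ 00100 [E]
  m7 ⊆ 0-111,00-11
  m8 ⊆ -10-0,0100-
  m9 ⊆ 0100- [E]
  m10 ⊆ -10-0 [E]
  m15 ⊆ -1111,0-111
  m18 ⊆ 1-010,10-10,1001-
  m19 ⊆ -0011,1001-
  m21 ⊆ 1-101 [E]
  m22 ⊆ 10-10 [E]
  m24 ⊆ -10-0 [E]
  m26 ⊆ -10-0,1-010
  m31 ⊆ -1111,111-1
E = {-10-0, 00100, 0100-, 1-101, 10-10}
Petrick residual → -0011, -1111, 0-111
Cover = b'c'de + bc'e' + bcde + a'cde + a'b'cd'e' + a'bc'd' + acd'e + ab'de'  |cover|=8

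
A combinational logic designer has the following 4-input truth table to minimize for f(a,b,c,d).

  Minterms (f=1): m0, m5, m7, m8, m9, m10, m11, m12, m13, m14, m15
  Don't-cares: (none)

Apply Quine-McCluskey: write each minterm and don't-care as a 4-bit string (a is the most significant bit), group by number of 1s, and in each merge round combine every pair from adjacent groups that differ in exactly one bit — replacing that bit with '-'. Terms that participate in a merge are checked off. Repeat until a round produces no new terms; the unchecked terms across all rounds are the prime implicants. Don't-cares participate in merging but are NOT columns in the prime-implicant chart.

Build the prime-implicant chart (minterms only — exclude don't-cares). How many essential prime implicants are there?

size-2^0 implicants → 0000(✓)  0101(✓)  0111(✓)  1000(✓)  1001(✓)  1010(✓)  1011(✓)  1100(✓)  1101(✓)  1110(✓)  1111(✓)
size-2^1 implicants → -000  -101(✓)  -111(✓)  01-1(✓)  1-00(✓)  1-01(✓)  1-10(✓)  1-11(✓)  10-0(✓)  10-1(✓)  100-(✓)  101-(✓)  11-0(✓)  11-1(✓)  110-(✓)  111-(✓)
size-2^2 implicants → -1-1  1--0(✓)  1--1(✓)  1-0-(✓)  1-1-(✓)  10--(✓)  11--(✓)
size-2^3 implicants → 1---
Unchecked terms (primes): -000, -1-1, 1---
Minterm coverage:
  m0 ⊆ -000 [E]
  m5 ⊆ -1-1 [E]
  m7 ⊆ -1-1 [E]
  m8 ⊆ -000,1---
  m9 ⊆ 1--- [E]
  m10 ⊆ 1--- [E]
  m11 ⊆ 1--- [E]
  m12 ⊆ 1--- [E]
  m13 ⊆ -1-1,1---
  m14 ⊆ 1--- [E]
  m15 ⊆ -1-1,1---
E = {-000, -1-1, 1---}

3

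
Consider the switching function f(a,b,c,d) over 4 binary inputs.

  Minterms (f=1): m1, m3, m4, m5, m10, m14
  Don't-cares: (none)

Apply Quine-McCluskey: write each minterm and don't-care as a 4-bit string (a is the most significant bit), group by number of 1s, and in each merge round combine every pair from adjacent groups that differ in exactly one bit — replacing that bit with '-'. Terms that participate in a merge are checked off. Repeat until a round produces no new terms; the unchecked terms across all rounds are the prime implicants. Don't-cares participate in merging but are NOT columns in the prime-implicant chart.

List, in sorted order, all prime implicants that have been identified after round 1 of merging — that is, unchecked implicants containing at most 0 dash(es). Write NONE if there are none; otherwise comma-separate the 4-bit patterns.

NONE

[col 0] 0001*, 0011*, 0100*, 0101*, 1010*, 1110*
[col 1] 0-01, 00-1, 010-, 1-10
Prime implicants: 0-01, 00-1, 010-, 1-10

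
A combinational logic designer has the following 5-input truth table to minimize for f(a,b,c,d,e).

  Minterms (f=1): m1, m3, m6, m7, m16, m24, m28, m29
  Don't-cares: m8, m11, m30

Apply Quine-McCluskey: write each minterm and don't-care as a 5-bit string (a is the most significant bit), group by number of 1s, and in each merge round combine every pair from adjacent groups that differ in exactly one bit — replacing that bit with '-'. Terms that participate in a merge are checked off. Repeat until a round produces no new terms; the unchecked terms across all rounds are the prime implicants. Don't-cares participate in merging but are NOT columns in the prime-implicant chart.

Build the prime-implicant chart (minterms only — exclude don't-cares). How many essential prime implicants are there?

4

size-2^0 implicants → 00001(✓)  00011(✓)  00110(✓)  00111(✓)  01000(✓)  01011(✓)  10000(✓)  11000(✓)  11100(✓)  11101(✓)  11110(✓)
size-2^1 implicants → -1000  0-011  00-11  000-1  0011-  1-000  11-00  111-0  1110-
Unchecked terms (primes): -1000, 0-011, 00-11, 000-1, 0011-, 1-000, 11-00, 111-0, 1110-
Minterm coverage:
  m1 ⊆ 000-1 [E]
  m3 ⊆ 0-011,00-11,000-1
  m6 ⊆ 0011- [E]
  m7 ⊆ 00-11,0011-
  m16 ⊆ 1-000 [E]
  m24 ⊆ -1000,1-000,11-00
  m28 ⊆ 11-00,111-0,1110-
  m29 ⊆ 1110- [E]
E = {000-1, 0011-, 1-000, 1110-}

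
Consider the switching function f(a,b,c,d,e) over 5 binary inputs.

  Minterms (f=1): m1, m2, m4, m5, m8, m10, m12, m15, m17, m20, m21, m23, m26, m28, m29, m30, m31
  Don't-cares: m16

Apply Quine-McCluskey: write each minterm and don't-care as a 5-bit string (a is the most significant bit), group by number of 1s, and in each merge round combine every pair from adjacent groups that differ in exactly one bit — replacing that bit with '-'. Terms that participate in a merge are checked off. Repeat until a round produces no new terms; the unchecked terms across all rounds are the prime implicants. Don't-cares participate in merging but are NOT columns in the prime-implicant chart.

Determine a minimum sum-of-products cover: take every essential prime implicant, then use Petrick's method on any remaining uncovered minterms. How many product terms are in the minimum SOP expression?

7

[col 0] 00001*, 00010*, 00100*, 00101*, 01000*, 01010*, 01100*, 01111*, 10000*, 10001*, 10100*, 10101*, 10111*, 11010*, 11100*, 11101*, 11110*, 11111*
[col 1] -0001*, -0100*, -0101*, -1010, -1100*, -1111, 0-010, 0-100*, 00-01*, 0010-*, 01-00, 010-0, 1-100*, 1-101*, 1-111*, 10-00*, 10-01*, 1000-*, 101-1*, 1010-*, 11-10, 111-0*, 111-1*, 1110-*, 1111-*
[col 2] --100, -0-01, -010-, 1-1-1, 1-10-, 10-0-, 111--
Prime implicants: --100, -0-01, -010-, -1010, -1111, 0-010, 01-00, 010-0, 1-1-1, 1-10-, 10-0-, 11-10, 111--
PI chart (minterm → PIs covering it):
  1 | -0-01  (sole → essential)
  2 | 0-010  (sole → essential)
  4 | --100,-010-
  5 | -0-01,-010-
  8 | 01-00,010-0
  10 | -1010,0-010,010-0
  12 | --100,01-00
  15 | -1111  (sole → essential)
  17 | -0-01,10-0-
  20 | --100,-010-,1-10-,10-0-
  21 | -0-01,-010-,1-1-1,1-10-,10-0-
  23 | 1-1-1  (sole → essential)
  26 | -1010,11-10
  28 | --100,1-10-,111--
  29 | 1-1-1,1-10-,111--
  30 | 11-10,111--
  31 | -1111,1-1-1,111--
Essential prime implicants: -0-01, -1111, 0-010, 1-1-1
Petrick residual → --100, 01-00, 11-10
Minimum SOP uses 7 PIs: cd'e' + b'd'e + bcde + a'c'de' + a'bd'e' + ace + abde'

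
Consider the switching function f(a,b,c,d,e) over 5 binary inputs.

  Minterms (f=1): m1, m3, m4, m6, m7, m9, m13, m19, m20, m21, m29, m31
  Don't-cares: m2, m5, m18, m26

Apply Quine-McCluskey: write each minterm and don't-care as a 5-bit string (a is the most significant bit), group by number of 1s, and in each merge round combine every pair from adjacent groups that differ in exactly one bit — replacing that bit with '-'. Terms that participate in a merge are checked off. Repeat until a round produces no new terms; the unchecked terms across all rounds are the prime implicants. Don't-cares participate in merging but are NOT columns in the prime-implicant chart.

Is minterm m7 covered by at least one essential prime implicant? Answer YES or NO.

Round 0: 00001✓ 00010✓ 00011✓ 00100✓ 00101✓ 00110✓ 00111✓ 01001✓ 01101✓ 10010✓ 10011✓ 10100✓ 10101✓ 11010✓ 11101✓ 11111✓
Round 1: -0010✓ -0011✓ -0100✓ -0101✓ -1101✓ 0-001✓ 0-101✓ 00-01✓ 00-10✓ 00-11✓ 000-1✓ 0001-✓ 001-0✓ 001-1✓ 0010-✓ 0011-✓ 01-01✓ 1-010 1-101✓ 1001-✓ 1010-✓ 111-1
Round 2: --101 -001- -010- 0--01 00--1 00-1- 001--
PIs = {--101, -001-, -010-, 0--01, 00--1, 00-1-, 001--, 1-010, 111-1}
Coverage chart:
  m1: 0--01,00--1
  m3: -001-,00--1,00-1-
  m4: -010-,001--
  m6: 00-1-,001--
  m7: 00--1,00-1-,001--
  m9: 0--01 ←essential
  m13: --101,0--01
  m19: -001- ←essential
  m20: -010- ←essential
  m21: --101,-010-
  m29: --101,111-1
  m31: 111-1 ←essential
Essential: -001-, -010-, 0--01, 111-1

NO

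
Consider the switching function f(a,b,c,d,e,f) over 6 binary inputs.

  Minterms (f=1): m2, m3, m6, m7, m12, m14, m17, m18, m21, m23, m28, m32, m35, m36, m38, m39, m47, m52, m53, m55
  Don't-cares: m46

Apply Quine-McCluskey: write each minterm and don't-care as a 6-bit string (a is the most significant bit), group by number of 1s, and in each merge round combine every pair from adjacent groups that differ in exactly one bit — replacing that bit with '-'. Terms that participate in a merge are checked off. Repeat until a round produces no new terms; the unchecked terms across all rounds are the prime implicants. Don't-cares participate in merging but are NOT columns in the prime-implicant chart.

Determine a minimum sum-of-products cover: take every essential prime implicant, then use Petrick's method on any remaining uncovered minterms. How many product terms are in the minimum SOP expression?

Round 0: 000010✓ 000011✓ 000110✓ 000111✓ 001100✓ 001110✓ 010001✓ 010010✓ 010101✓ 010111✓ 011100✓ 100000✓ 100011✓ 100100✓ 100110✓ 100111✓ 101110✓ 101111✓ 110100✓ 110101✓ 110111✓
Round 1: -00011✓ -00110✓ -00111✓ -01110✓ -10101✓ -10111✓ 0-0010 0-0111✓ 0-1100 00-110✓ 000-10✓ 000-11✓ 00001-✓ 00011-✓ 0011-0 010-01 0101-1✓ 1-0100 1-0111✓ 10-110✓ 10-111✓ 100-00 100-11✓ 1001-0 10011-✓ 10111-✓ 1101-1✓ 11010-
Round 2: --0111 -0-110 -00-11 -0011- -101-1 000-1- 10-11-
PIs = {--0111, -0-110, -00-11, -0011-, -101-1, 0-0010, 0-1100, 000-1-, 0011-0, 010-01, 1-0100, 10-11-, 100-00, 1001-0, 11010-}
Coverage chart:
  m2: 0-0010,000-1-
  m3: -00-11,000-1-
  m6: -0-110,-0011-,000-1-
  m7: --0111,-00-11,-0011-,000-1-
  m12: 0-1100,0011-0
  m14: -0-110,0011-0
  m17: 010-01 ←essential
  m18: 0-0010 ←essential
  m21: -101-1,010-01
  m23: --0111,-101-1
  m28: 0-1100 ←essential
  m32: 100-00 ←essential
  m35: -00-11 ←essential
  m36: 1-0100,100-00,1001-0
  m38: -0-110,-0011-,10-11-,1001-0
  m39: --0111,-00-11,-0011-,10-11-
  m47: 10-11- ←essential
  m52: 1-0100,11010-
  m53: -101-1,11010-
  m55: --0111,-101-1
Essential: -00-11, 0-0010, 0-1100, 010-01, 10-11-, 100-00
Petrick residual → --0111, -0-110, 11010-
Min cover (9 terms): c'def + b'def' + b'c'ef + a'c'd'ef' + a'cde'f' + a'bc'e'f + ab'de + ab'c'e'f' + abc'de'

9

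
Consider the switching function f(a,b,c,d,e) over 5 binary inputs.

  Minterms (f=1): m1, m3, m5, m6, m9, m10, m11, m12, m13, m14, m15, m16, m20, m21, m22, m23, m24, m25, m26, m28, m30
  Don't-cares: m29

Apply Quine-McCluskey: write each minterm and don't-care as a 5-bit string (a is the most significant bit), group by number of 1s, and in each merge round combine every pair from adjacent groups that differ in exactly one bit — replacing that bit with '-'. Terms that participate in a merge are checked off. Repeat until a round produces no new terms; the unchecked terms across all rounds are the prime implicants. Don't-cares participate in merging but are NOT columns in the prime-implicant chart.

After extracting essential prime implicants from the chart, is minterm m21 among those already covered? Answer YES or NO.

[col 0] 00001*, 00011*, 00101*, 00110*, 01001*, 01010*, 01011*, 01100*, 01101*, 01110*, 01111*, 10000*, 10100*, 10101*, 10110*, 10111*, 11000*, 11001*, 11010*, 11100*, 11101*, 11110*
[col 1] -0101*, -0110*, -1001*, -1010*, -1100*, -1101*, -1110*, 0-001*, 0-011*, 0-101*, 0-110*, 00-01*, 000-1*, 01-01*, 01-10*, 01-11*, 010-1*, 0101-*, 011-0*, 011-1*, 0110-*, 0111-*, 1-000*, 1-100*, 1-101*, 1-110*, 10-00*, 101-0*, 101-1*, 1010-*, 1011-*, 11-00*, 11-01*, 11-10*, 110-0*, 1100-*, 111-0*, 1110-*
[col 2] --101, --110, -1-01, -1-10, -11-0, -110-, 0--01, 0-0-1, 01--1, 01-1-, 011--, 1--00, 1-1-0, 1-10-, 101--, 11--0, 11-0-
Prime implicants: --101, --110, -1-01, -1-10, -11-0, -110-, 0--01, 0-0-1, 01--1, 01-1-, 011--, 1--00, 1-1-0, 1-10-, 101--, 11--0, 11-0-
PI chart (minterm → PIs covering it):
  1 | 0--01,0-0-1
  3 | 0-0-1  (sole → essential)
  5 | --101,0--01
  6 | --110  (sole → essential)
  9 | -1-01,0--01,0-0-1,01--1
  10 | -1-10,01-1-
  11 | 0-0-1,01--1,01-1-
  12 | -11-0,-110-,011--
  13 | --101,-1-01,-110-,0--01,01--1,011--
  14 | --110,-1-10,-11-0,01-1-,011--
  15 | 01--1,01-1-,011--
  16 | 1--00  (sole → essential)
  20 | 1--00,1-1-0,1-10-,101--
  21 | --101,1-10-,101--
  22 | --110,1-1-0,101--
  23 | 101--  (sole → essential)
  24 | 1--00,11--0,11-0-
  25 | -1-01,11-0-
  26 | -1-10,11--0
  28 | -11-0,-110-,1--00,1-1-0,1-10-,11--0,11-0-
  30 | --110,-1-10,-11-0,1-1-0,11--0
Essential prime implicants: --110, 0-0-1, 1--00, 101--

YES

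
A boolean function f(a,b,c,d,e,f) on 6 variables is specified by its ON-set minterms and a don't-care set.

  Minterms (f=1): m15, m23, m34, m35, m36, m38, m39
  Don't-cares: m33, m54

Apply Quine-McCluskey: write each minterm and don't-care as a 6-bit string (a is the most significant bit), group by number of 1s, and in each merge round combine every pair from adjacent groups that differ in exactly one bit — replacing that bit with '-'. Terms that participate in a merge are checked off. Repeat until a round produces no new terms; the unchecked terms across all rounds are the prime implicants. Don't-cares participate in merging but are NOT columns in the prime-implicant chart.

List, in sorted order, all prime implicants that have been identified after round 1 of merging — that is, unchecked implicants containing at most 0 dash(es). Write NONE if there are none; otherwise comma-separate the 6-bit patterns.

001111, 010111

size-2^0 implicants → 001111  010111  100001(✓)  100010(✓)  100011(✓)  100100(✓)  100110(✓)  100111(✓)  110110(✓)
size-2^1 implicants → 1-0110  100-10(✓)  100-11(✓)  1000-1  10001-(✓)  1001-0  10011-(✓)
size-2^2 implicants → 100-1-
Unchecked terms (primes): 001111, 010111, 1-0110, 100-1-, 1000-1, 1001-0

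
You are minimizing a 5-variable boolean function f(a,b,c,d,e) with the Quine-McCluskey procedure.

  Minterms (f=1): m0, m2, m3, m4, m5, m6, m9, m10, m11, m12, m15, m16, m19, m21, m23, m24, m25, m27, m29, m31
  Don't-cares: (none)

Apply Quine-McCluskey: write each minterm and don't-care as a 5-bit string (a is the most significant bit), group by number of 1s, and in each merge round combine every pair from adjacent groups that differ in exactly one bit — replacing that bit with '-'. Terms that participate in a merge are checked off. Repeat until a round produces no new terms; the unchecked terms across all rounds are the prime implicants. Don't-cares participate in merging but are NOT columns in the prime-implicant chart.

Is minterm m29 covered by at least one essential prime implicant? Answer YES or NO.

size-2^0 implicants → 00000(✓)  00010(✓)  00011(✓)  00100(✓)  00101(✓)  00110(✓)  01001(✓)  01010(✓)  01011(✓)  01100(✓)  01111(✓)  10000(✓)  10011(✓)  10101(✓)  10111(✓)  11000(✓)  11001(✓)  11011(✓)  11101(✓)  11111(✓)
size-2^1 implicants → -0000  -0011(✓)  -0101  -1001(✓)  -1011(✓)  -1111(✓)  0-010(✓)  0-011(✓)  0-100  00-00(✓)  00-10(✓)  000-0(✓)  0001-(✓)  001-0(✓)  0010-  01-11(✓)  010-1(✓)  0101-(✓)  1-000  1-011(✓)  1-101(✓)  1-111(✓)  10-11(✓)  101-1(✓)  11-01(✓)  11-11(✓)  110-1(✓)  1100-  111-1(✓)
size-2^2 implicants → --011  -1-11  -10-1  0-01-  00--0  1--11  1-1-1  11--1
Unchecked terms (primes): --011, -0000, -0101, -1-11, -10-1, 0-01-, 0-100, 00--0, 0010-, 1--11, 1-000, 1-1-1, 11--1, 1100-
Minterm coverage:
  m0 ⊆ -0000,00--0
  m2 ⊆ 0-01-,00--0
  m3 ⊆ --011,0-01-
  m4 ⊆ 0-100,00--0,0010-
  m5 ⊆ -0101,0010-
  m6 ⊆ 00--0 [E]
  m9 ⊆ -10-1 [E]
  m10 ⊆ 0-01- [E]
  m11 ⊆ --011,-1-11,-10-1,0-01-
  m12 ⊆ 0-100 [E]
  m15 ⊆ -1-11 [E]
  m16 ⊆ -0000,1-000
  m19 ⊆ --011,1--11
  m21 ⊆ -0101,1-1-1
  m23 ⊆ 1--11,1-1-1
  m24 ⊆ 1-000,1100-
  m25 ⊆ -10-1,11--1,1100-
  m27 ⊆ --011,-1-11,-10-1,1--11,11--1
  m29 ⊆ 1-1-1,11--1
  m31 ⊆ -1-11,1--11,1-1-1,11--1
E = {-1-11, -10-1, 0-01-, 0-100, 00--0}

NO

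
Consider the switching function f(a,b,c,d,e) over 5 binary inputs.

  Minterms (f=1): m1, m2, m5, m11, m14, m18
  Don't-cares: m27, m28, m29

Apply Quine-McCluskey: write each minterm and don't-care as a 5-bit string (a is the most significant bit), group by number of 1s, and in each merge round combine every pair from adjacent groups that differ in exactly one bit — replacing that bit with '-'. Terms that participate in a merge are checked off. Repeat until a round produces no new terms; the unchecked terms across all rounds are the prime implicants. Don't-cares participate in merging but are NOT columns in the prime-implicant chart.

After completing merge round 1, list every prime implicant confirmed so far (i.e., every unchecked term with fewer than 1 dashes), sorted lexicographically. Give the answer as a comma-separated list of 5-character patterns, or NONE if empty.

[col 0] 00001*, 00010*, 00101*, 01011*, 01110, 10010*, 11011*, 11100*, 11101*
[col 1] -0010, -1011, 00-01, 1110-
Prime implicants: -0010, -1011, 00-01, 01110, 1110-

01110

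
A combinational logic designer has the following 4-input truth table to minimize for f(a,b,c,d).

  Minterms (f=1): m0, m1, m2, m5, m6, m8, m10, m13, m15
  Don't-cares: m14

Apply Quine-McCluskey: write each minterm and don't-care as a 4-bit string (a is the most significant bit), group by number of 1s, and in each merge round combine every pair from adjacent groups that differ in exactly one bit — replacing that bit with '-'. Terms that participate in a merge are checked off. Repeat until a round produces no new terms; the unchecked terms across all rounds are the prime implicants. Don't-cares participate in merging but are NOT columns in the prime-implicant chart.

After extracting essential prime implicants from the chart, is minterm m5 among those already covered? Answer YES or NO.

NO

size-2^0 implicants → 0000(✓)  0001(✓)  0010(✓)  0101(✓)  0110(✓)  1000(✓)  1010(✓)  1101(✓)  1110(✓)  1111(✓)
size-2^1 implicants → -000(✓)  -010(✓)  -101  -110(✓)  0-01  0-10(✓)  00-0(✓)  000-  1-10(✓)  10-0(✓)  11-1  111-
size-2^2 implicants → --10  -0-0
Unchecked terms (primes): --10, -0-0, -101, 0-01, 000-, 11-1, 111-
Minterm coverage:
  m0 ⊆ -0-0,000-
  m1 ⊆ 0-01,000-
  m2 ⊆ --10,-0-0
  m5 ⊆ -101,0-01
  m6 ⊆ --10 [E]
  m8 ⊆ -0-0 [E]
  m10 ⊆ --10,-0-0
  m13 ⊆ -101,11-1
  m15 ⊆ 11-1,111-
E = {--10, -0-0}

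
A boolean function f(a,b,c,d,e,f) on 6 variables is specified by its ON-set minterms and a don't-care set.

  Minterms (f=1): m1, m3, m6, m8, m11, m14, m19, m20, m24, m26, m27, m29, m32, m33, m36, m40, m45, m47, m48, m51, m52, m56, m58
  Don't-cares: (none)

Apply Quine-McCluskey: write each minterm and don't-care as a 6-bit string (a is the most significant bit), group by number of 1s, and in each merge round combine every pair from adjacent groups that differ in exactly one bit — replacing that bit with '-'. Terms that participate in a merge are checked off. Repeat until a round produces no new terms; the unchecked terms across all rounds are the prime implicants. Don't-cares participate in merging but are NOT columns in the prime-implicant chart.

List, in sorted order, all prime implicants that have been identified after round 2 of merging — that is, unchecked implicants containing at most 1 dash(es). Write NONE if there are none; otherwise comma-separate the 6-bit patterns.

-00001, -10011, -10100, 00-110, 0000-1, 01101-, 011101, 10000-, 1011-1

[col 0] 000001*, 000011*, 000110*, 001000*, 001011*, 001110*, 010011*, 010100*, 011000*, 011010*, 011011*, 011101, 100000*, 100001*, 100100*, 101000*, 101101*, 101111*, 110000*, 110011*, 110100*, 111000*, 111010*
[col 1] -00001, -01000*, -10011, -10100, -11000*, -11010*, 0-0011*, 0-1000*, 0-1011*, 00-011*, 00-110, 0000-1, 01-011*, 0110-0*, 01101-, 1-0000*, 1-0100*, 1-1000*, 10-000*, 100-00*, 10000-, 1011-1, 11-000*, 110-00*, 1110-0*
[col 2] --1000, -110-0, 0--011, 1--000, 1-0-00
Prime implicants: --1000, -00001, -10011, -10100, -110-0, 0--011, 00-110, 0000-1, 01101-, 011101, 1--000, 1-0-00, 10000-, 1011-1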